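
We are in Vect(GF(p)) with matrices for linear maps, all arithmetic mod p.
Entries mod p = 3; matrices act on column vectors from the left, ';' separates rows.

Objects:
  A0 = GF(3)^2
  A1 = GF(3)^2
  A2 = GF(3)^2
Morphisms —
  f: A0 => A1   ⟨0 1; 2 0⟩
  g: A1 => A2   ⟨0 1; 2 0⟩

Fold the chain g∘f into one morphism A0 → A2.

  e0=(1,0) f=>(0,2) g=>(2,0)
  e1=(0,1) f=>(1,0) g=>(0,2)
composite: ⟨2 0; 0 2⟩

Answer: ⟨2 0; 0 2⟩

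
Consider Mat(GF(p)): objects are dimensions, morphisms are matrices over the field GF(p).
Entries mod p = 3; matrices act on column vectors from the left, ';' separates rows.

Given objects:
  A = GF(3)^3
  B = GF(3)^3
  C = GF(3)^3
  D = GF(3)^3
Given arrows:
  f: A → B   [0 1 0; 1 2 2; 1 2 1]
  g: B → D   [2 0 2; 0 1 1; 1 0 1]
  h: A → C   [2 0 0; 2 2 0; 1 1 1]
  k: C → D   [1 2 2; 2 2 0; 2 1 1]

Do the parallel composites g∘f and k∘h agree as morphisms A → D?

Answer: COMMUTES

Work:
1) trace f;g:
  e0=[1,0,0] f→[0,1,1] g→[2,2,1]
  e1=[0,1,0] f→[1,2,2] g→[0,1,0]
  e2=[0,0,1] f→[0,2,1] g→[2,0,1]
  ⟦path⟧₁ = [2 0 2; 2 1 0; 1 0 1]
2) trace h;k:
  e0=[1,0,0] h→[2,2,1] k→[2,2,1]
  e1=[0,1,0] h→[0,2,1] k→[0,1,0]
  e2=[0,0,1] h→[0,0,1] k→[2,0,1]
  ⟦path⟧₂ = [2 0 2; 2 1 0; 1 0 1]
Equal? YES — commutes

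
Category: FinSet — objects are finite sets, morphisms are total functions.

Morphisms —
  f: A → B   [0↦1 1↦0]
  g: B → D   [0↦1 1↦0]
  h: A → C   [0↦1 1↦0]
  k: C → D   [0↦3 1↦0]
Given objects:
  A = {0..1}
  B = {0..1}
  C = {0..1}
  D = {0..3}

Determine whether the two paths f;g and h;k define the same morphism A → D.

1) trace f;g:
  0 f→1 g→0
  1 f→0 g→1
  result₁ = [0↦0 1↦1]
2) trace h;k:
  0 h→1 k→0
  1 h→0 k→3
  result₂ = [0↦0 1↦3]
Equal? differ; not commutative

Answer: DOES NOT COMMUTE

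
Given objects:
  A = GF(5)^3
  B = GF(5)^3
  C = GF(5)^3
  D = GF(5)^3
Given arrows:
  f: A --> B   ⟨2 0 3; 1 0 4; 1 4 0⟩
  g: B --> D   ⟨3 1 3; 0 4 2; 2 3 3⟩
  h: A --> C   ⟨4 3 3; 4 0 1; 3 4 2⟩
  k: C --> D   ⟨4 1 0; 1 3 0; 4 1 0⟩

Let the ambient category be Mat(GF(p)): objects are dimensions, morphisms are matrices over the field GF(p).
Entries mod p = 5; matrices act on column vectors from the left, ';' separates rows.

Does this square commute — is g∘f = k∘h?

Along f;g (path 1):
  e0=(1,0,0) f-->(2,1,1) g-->(0,1,0)
  e1=(0,1,0) f-->(0,0,4) g-->(2,3,2)
  e2=(0,0,1) f-->(3,4,0) g-->(3,1,3)
  ⟦path⟧₁ = ⟨0 2 3; 1 3 1; 0 2 3⟩
Along h;k (path 2):
  e0=(1,0,0) h-->(4,4,3) k-->(0,1,0)
  e1=(0,1,0) h-->(3,0,4) k-->(2,3,2)
  e2=(0,0,1) h-->(3,1,2) k-->(3,1,3)
  ⟦path⟧₂ = ⟨0 2 3; 1 3 1; 0 2 3⟩
Equal? YES — commutes

Answer: COMMUTES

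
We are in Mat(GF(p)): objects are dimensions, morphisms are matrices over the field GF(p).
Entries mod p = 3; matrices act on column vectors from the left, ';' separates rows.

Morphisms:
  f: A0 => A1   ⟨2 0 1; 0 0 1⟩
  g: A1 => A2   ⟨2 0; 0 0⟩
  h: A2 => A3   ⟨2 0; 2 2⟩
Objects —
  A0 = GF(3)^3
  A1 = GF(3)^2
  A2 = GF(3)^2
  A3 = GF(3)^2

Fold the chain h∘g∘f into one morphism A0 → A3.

  e0=(1,0,0) f=>(2,0) g=>(1,0) h=>(2,2)
  e1=(0,1,0) f=>(0,0) g=>(0,0) h=>(0,0)
  e2=(0,0,1) f=>(1,1) g=>(2,0) h=>(1,1)
result: ⟨2 0 1; 2 0 1⟩

Answer: ⟨2 0 1; 2 0 1⟩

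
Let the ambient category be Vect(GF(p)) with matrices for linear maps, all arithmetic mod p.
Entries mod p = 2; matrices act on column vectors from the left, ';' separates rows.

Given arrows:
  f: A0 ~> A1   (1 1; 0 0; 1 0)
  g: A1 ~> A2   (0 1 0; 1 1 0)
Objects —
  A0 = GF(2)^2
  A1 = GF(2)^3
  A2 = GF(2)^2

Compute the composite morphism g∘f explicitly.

Answer: (0 0; 1 1)

Derivation:
  e0=⟨1,0⟩ f~>⟨1,0,1⟩ g~>⟨0,1⟩
  e1=⟨0,1⟩ f~>⟨1,0,0⟩ g~>⟨0,1⟩
composite: (0 0; 1 1)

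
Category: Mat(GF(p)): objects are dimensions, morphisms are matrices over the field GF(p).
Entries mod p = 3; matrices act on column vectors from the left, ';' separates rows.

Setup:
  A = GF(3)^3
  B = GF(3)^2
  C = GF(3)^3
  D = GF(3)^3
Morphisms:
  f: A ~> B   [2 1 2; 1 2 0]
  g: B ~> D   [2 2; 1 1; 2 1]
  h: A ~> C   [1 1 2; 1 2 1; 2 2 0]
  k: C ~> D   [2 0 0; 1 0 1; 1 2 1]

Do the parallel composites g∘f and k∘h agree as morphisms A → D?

Answer: DOES NOT COMMUTE

Work:
1) trace f;g:
  e0=(1,0,0) f~>(2,1) g~>(0,0,2)
  e1=(0,1,0) f~>(1,2) g~>(0,0,1)
  e2=(0,0,1) f~>(2,0) g~>(1,2,1)
  result₁ = [0 0 1; 0 0 2; 2 1 1]
2) trace h;k:
  e0=(1,0,0) h~>(1,1,2) k~>(2,0,2)
  e1=(0,1,0) h~>(1,2,2) k~>(2,0,1)
  e2=(0,0,1) h~>(2,1,0) k~>(1,2,1)
  result₂ = [2 2 1; 0 0 2; 2 1 1]
Equal? NO — does not commute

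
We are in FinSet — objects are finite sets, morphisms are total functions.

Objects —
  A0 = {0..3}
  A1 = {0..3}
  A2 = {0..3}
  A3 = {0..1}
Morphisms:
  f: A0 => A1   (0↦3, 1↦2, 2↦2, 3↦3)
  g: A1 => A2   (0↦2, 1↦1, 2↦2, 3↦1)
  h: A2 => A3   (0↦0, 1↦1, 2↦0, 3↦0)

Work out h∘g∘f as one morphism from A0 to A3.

Answer: (0↦1, 1↦0, 2↦0, 3↦1)

Trace:
  0 f=>3 g=>1 h=>1
  1 f=>2 g=>2 h=>0
  2 f=>2 g=>2 h=>0
  3 f=>3 g=>1 h=>1
⟦path⟧: (0↦1, 1↦0, 2↦0, 3↦1)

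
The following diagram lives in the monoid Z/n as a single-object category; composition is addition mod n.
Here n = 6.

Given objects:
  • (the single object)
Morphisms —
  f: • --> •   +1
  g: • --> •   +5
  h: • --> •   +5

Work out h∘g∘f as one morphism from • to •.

Answer: +5

Work:
  0 +1≡1 +5≡0 +5≡5  (mod 6)
⟦path⟧: +5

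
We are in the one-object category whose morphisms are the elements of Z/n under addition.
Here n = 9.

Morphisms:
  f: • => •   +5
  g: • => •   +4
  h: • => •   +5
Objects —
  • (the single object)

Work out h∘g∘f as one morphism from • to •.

Answer: +5

Trace:
  0 +5≡5 +4≡0 +5≡5  (mod 9)
result: +5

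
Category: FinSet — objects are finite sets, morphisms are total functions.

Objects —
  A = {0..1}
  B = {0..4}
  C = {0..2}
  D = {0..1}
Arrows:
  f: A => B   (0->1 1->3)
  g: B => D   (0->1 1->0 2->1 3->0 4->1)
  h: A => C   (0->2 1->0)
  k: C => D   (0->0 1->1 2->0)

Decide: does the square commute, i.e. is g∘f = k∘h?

Answer: COMMUTES

Work:
Path 1 = f;g:
  0 f=>1 g=>0
  1 f=>3 g=>0
  ⟦path⟧₁ = (0->0 1->0)
Path 2 = h;k:
  0 h=>2 k=>0
  1 h=>0 k=>0
  ⟦path⟧₂ = (0->0 1->0)
Equal? same morphism ✓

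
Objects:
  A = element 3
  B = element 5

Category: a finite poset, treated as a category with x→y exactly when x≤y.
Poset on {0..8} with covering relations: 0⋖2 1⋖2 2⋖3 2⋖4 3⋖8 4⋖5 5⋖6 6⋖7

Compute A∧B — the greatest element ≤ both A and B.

Answer: A∧B = 2

Work:
{x : x⊑A ∧ x⊑B} = {0,1,2}  (A=3, B=5)
  0 ⊑ 2
  1 ⊑ 2
  2 ⊑ 2
glb = 2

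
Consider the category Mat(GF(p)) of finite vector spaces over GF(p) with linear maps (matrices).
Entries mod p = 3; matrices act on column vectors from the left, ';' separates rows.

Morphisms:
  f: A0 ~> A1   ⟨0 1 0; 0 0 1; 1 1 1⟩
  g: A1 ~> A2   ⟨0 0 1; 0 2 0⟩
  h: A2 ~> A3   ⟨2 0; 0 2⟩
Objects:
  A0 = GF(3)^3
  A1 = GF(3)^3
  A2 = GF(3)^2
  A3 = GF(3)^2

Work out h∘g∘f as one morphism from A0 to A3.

Answer: ⟨2 2 2; 0 0 1⟩

Trace:
  e0=(1,0,0) f~>(0,0,1) g~>(1,0) h~>(2,0)
  e1=(0,1,0) f~>(1,0,1) g~>(1,0) h~>(2,0)
  e2=(0,0,1) f~>(0,1,1) g~>(1,2) h~>(2,1)
⟦path⟧: ⟨2 2 2; 0 0 1⟩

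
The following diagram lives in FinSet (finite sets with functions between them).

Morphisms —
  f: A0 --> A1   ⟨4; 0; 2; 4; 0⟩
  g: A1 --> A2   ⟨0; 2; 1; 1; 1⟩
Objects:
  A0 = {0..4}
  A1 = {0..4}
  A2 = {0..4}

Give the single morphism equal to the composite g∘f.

Answer: ⟨1; 0; 1; 1; 0⟩

Work:
  0 f-->4 g-->1
  1 f-->0 g-->0
  2 f-->2 g-->1
  3 f-->4 g-->1
  4 f-->0 g-->0
result: ⟨1; 0; 1; 1; 0⟩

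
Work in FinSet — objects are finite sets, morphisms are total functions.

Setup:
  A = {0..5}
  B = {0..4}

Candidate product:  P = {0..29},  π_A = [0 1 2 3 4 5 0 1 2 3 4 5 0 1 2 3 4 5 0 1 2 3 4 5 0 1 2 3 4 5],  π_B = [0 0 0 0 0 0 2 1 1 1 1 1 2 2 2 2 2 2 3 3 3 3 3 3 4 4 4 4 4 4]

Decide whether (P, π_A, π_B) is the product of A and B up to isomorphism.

|A|·|B| = 6·5 = 30;  |P| = 30
Check the pairing map k ↦ (π_A(k), π_B(k)):
  0 : (0,0)
  1 : (1,0)
  2 : (2,0)
  3 : (3,0)
  4 : (4,0)
  5 : (5,0)
  6 : (0,2)
  7 : (1,1)
  8 : (2,1)
  9 : (3,1)
  10 : (4,1)
  11 : (5,1)
  12 : (0,2)  ✗ repeats pair of k=6
  13 : (1,2)
  14 : (2,2)
  15 : (3,2)
  16 : (4,2)
  17 : (5,2)
  18 : (0,3)
  19 : (1,3)
  20 : (2,3)
  21 : (3,3)
  22 : (4,3)
  23 : (5,3)
  24 : (0,4)
  25 : (1,4)
  26 : (2,4)
  27 : (3,4)
  28 : (4,4)
  29 : (5,4)
distinct pairs in image: 29 / 30 needed
  → (0,2) hit at k=6 and k=12

Answer: NOT A VALID PRODUCT — duplicate pair at indices 12,6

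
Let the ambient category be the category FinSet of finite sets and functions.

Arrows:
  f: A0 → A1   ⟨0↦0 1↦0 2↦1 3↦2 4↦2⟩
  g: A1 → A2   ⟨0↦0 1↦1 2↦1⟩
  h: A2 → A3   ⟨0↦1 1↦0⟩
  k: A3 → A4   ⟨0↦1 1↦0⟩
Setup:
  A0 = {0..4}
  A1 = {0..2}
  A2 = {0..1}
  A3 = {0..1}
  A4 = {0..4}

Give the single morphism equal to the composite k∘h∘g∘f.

  0 f→0 g→0 h→1 k→0
  1 f→0 g→0 h→1 k→0
  2 f→1 g→1 h→0 k→1
  3 f→2 g→1 h→0 k→1
  4 f→2 g→1 h→0 k→1
composite: ⟨0↦0 1↦0 2↦1 3↦1 4↦1⟩

Answer: ⟨0↦0 1↦0 2↦1 3↦1 4↦1⟩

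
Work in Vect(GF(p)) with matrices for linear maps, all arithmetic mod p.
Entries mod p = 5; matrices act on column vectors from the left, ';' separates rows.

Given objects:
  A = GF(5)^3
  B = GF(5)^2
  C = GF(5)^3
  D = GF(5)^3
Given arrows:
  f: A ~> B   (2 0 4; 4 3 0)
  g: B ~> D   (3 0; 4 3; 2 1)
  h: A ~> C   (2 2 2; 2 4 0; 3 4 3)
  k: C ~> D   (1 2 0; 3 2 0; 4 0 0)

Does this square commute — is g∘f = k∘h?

Along f;g (path 1):
  e0=[1,0,0] f~>[2,4] g~>[1,0,3]
  e1=[0,1,0] f~>[0,3] g~>[0,4,3]
  e2=[0,0,1] f~>[4,0] g~>[2,1,3]
  composite₁ = (1 0 2; 0 4 1; 3 3 3)
Along h;k (path 2):
  e0=[1,0,0] h~>[2,2,3] k~>[1,0,3]
  e1=[0,1,0] h~>[2,4,4] k~>[0,4,3]
  e2=[0,0,1] h~>[2,0,3] k~>[2,1,3]
  composite₂ = (1 0 2; 0 4 1; 3 3 3)
Equal? equal; square commutes

Answer: COMMUTES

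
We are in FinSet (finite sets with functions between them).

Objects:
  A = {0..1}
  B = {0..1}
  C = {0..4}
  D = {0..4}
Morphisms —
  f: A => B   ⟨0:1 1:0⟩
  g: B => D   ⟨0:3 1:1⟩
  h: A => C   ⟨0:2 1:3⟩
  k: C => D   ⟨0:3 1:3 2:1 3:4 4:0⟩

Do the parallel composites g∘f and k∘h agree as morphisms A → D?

Answer: DOES NOT COMMUTE

Trace:
Path 1 = f;g:
  0 f=>1 g=>1
  1 f=>0 g=>3
  result₁ = ⟨0:1 1:3⟩
Path 2 = h;k:
  0 h=>2 k=>1
  1 h=>3 k=>4
  result₂ = ⟨0:1 1:4⟩
Equal? NO — does not commute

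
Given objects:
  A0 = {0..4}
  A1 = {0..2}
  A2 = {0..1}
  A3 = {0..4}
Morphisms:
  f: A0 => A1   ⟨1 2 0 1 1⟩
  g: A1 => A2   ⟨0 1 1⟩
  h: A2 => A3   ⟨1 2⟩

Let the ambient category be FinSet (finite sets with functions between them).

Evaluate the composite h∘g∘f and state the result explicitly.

Answer: ⟨2 2 1 2 2⟩

Derivation:
  0 f=>1 g=>1 h=>2
  1 f=>2 g=>1 h=>2
  2 f=>0 g=>0 h=>1
  3 f=>1 g=>1 h=>2
  4 f=>1 g=>1 h=>2
result: ⟨2 2 1 2 2⟩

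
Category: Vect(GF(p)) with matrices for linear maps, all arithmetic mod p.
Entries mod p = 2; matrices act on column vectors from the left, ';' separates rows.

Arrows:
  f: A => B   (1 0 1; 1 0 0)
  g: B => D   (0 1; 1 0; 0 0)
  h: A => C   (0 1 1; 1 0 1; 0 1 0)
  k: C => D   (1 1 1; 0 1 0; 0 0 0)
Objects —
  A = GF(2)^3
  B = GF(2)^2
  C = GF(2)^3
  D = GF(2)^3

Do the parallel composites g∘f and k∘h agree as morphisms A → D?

1) trace f;g:
  e0=⟨1,0,0⟩ f=>⟨1,1⟩ g=>⟨1,1,0⟩
  e1=⟨0,1,0⟩ f=>⟨0,0⟩ g=>⟨0,0,0⟩
  e2=⟨0,0,1⟩ f=>⟨1,0⟩ g=>⟨0,1,0⟩
  composite₁ = (1 0 0; 1 0 1; 0 0 0)
2) trace h;k:
  e0=⟨1,0,0⟩ h=>⟨0,1,0⟩ k=>⟨1,1,0⟩
  e1=⟨0,1,0⟩ h=>⟨1,0,1⟩ k=>⟨0,0,0⟩
  e2=⟨0,0,1⟩ h=>⟨1,1,0⟩ k=>⟨0,1,0⟩
  composite₂ = (1 0 0; 1 0 1; 0 0 0)
Equal? same morphism ✓

Answer: COMMUTES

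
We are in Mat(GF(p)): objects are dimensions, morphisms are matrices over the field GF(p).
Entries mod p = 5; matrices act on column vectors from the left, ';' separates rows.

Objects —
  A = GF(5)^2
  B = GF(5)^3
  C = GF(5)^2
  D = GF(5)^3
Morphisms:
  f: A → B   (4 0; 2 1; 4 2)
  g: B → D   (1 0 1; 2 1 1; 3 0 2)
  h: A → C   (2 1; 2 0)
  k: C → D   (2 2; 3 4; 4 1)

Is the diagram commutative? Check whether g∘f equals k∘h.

Answer: COMMUTES

Derivation:
Path 1 = f;g:
  e0=[1,0] f→[4,2,4] g→[3,4,0]
  e1=[0,1] f→[0,1,2] g→[2,3,4]
  ⟦path⟧₁ = (3 2; 4 3; 0 4)
Path 2 = h;k:
  e0=[1,0] h→[2,2] k→[3,4,0]
  e1=[0,1] h→[1,0] k→[2,3,4]
  ⟦path⟧₂ = (3 2; 4 3; 0 4)
Equal? YES — commutes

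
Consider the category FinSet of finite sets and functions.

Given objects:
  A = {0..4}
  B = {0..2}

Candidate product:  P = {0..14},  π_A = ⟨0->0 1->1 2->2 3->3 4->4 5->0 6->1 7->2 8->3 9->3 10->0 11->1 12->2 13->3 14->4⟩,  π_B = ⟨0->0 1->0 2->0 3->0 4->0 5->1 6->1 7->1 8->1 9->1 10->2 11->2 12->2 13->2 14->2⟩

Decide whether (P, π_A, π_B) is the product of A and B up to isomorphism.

|A|·|B| = 5·3 = 15;  |P| = 15
Check the pairing map k ↦ (π_A(k), π_B(k)):
  0 -> (0,0)
  1 -> (1,0)
  2 -> (2,0)
  3 -> (3,0)
  4 -> (4,0)
  5 -> (0,1)
  6 -> (1,1)
  7 -> (2,1)
  8 -> (3,1)
  9 -> (3,1)  ✗ repeats pair of k=8
  10 -> (0,2)
  11 -> (1,2)
  12 -> (2,2)
  13 -> (3,2)
  14 -> (4,2)
distinct pairs in image: 14 / 15 needed
  → (3,1) hit at k=8 and k=9

Answer: NOT A VALID PRODUCT — duplicate pair at indices 8,9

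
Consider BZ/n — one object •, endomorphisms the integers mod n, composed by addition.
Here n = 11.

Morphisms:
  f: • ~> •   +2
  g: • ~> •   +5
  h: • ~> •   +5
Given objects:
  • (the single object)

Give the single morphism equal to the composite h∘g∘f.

  0 +2≡2 +5≡7 +5≡1  (mod 11)
⟦path⟧: +1

Answer: +1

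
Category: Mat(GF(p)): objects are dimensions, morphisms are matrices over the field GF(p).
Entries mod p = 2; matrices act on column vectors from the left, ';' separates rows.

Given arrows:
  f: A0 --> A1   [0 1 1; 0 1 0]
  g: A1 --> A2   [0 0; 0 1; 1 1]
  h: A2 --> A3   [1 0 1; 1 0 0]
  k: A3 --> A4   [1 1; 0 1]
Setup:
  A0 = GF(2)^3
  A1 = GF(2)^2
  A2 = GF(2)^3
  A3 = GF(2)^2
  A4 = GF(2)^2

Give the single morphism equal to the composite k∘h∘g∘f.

Answer: [0 0 1; 0 0 0]

Derivation:
  e0=(1,0,0) f-->(0,0) g-->(0,0,0) h-->(0,0) k-->(0,0)
  e1=(0,1,0) f-->(1,1) g-->(0,1,0) h-->(0,0) k-->(0,0)
  e2=(0,0,1) f-->(1,0) g-->(0,0,1) h-->(1,0) k-->(1,0)
result: [0 0 1; 0 0 0]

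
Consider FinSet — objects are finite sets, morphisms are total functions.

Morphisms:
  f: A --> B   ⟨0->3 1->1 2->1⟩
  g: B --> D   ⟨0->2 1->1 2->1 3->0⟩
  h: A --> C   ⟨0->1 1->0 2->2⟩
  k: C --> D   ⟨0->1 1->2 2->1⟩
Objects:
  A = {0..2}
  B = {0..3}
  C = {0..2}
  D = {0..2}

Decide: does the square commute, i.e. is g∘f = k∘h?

Answer: DOES NOT COMMUTE

Trace:
Path 1 = f;g:
  0 f-->3 g-->0
  1 f-->1 g-->1
  2 f-->1 g-->1
  result₁ = ⟨0->0 1->1 2->1⟩
Path 2 = h;k:
  0 h-->1 k-->2
  1 h-->0 k-->1
  2 h-->2 k-->1
  result₂ = ⟨0->2 1->1 2->1⟩
Equal? distinct morphisms ✗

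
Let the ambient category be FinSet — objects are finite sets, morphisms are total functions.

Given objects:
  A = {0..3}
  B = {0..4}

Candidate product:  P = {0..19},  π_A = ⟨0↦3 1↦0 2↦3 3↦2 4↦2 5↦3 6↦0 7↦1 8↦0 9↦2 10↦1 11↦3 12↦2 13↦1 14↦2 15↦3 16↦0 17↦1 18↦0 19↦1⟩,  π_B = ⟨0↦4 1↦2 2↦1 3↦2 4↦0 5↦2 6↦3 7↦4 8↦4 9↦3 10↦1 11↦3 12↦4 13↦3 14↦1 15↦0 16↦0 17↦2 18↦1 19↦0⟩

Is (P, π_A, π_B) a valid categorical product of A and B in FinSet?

Answer: VALID PRODUCT

Derivation:
|A|·|B| = 4·5 = 20;  |P| = 20
Check the pairing map k ↦ (π_A(k), π_B(k)):
  0 ↦ (3,4)
  1 ↦ (0,2)
  2 ↦ (3,1)
  3 ↦ (2,2)
  4 ↦ (2,0)
  5 ↦ (3,2)
  6 ↦ (0,3)
  7 ↦ (1,4)
  8 ↦ (0,4)
  9 ↦ (2,3)
  10 ↦ (1,1)
  11 ↦ (3,3)
  12 ↦ (2,4)
  13 ↦ (1,3)
  14 ↦ (2,1)
  15 ↦ (3,0)
  16 ↦ (0,0)
  17 ↦ (1,2)
  18 ↦ (0,1)
  19 ↦ (1,0)
distinct pairs in image: 20 / 20 needed
  → bijection onto A×B; projections well-typed.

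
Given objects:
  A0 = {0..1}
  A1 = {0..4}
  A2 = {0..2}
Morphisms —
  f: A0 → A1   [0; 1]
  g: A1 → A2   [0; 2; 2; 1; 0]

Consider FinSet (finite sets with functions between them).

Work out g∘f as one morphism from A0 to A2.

  0 f→0 g→0
  1 f→1 g→2
⟦path⟧: [0; 2]

Answer: [0; 2]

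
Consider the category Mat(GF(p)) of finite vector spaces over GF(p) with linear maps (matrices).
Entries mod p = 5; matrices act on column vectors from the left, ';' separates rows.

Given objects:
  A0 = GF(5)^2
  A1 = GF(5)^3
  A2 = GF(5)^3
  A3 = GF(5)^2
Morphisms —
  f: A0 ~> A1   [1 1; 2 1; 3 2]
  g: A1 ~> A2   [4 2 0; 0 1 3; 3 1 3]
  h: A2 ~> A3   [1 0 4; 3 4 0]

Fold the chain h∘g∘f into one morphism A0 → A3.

  e0=(1,0) f~>(1,2,3) g~>(3,1,4) h~>(4,3)
  e1=(0,1) f~>(1,1,2) g~>(1,2,0) h~>(1,1)
⟦path⟧: [4 1; 3 1]

Answer: [4 1; 3 1]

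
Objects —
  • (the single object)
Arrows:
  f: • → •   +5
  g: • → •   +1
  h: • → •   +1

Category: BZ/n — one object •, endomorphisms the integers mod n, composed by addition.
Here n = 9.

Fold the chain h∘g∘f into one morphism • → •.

Answer: +7

Trace:
  0 +5≡5 +1≡6 +1≡7  (mod 9)
composite: +7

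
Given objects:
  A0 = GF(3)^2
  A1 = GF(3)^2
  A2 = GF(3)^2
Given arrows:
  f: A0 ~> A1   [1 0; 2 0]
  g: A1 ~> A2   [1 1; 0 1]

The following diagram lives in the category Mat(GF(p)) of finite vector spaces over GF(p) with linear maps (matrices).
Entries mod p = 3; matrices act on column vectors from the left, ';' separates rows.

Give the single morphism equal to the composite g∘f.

  e0=(1,0) f~>(1,2) g~>(0,2)
  e1=(0,1) f~>(0,0) g~>(0,0)
result: [0 0; 2 0]

Answer: [0 0; 2 0]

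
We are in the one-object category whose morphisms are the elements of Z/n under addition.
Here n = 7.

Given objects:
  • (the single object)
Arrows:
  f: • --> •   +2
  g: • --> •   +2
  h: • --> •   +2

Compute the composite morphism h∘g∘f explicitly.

  0 +2≡2 +2≡4 +2≡6  (mod 7)
result: +6

Answer: +6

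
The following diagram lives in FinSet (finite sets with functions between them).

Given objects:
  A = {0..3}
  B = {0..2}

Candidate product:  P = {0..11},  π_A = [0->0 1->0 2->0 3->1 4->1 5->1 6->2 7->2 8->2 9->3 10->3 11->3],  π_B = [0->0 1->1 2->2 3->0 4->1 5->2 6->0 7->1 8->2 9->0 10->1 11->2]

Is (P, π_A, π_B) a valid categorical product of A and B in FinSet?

|A|·|B| = 4·3 = 12;  |P| = 12
Check the pairing map k ↦ (π_A(k), π_B(k)):
  0 -> (0,0)
  1 -> (0,1)
  2 -> (0,2)
  3 -> (1,0)
  4 -> (1,1)
  5 -> (1,2)
  6 -> (2,0)
  7 -> (2,1)
  8 -> (2,2)
  9 -> (3,0)
  10 -> (3,1)
  11 -> (3,2)
distinct pairs in image: 12 / 12 needed
  → bijection onto A×B; projections well-typed.

Answer: VALID PRODUCT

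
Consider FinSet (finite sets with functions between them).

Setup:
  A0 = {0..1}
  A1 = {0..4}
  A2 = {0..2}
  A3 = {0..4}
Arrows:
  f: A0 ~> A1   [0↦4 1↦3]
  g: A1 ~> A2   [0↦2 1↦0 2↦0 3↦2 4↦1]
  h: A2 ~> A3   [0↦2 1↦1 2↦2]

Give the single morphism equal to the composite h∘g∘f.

Answer: [0↦1 1↦2]

Trace:
  0 f~>4 g~>1 h~>1
  1 f~>3 g~>2 h~>2
composite: [0↦1 1↦2]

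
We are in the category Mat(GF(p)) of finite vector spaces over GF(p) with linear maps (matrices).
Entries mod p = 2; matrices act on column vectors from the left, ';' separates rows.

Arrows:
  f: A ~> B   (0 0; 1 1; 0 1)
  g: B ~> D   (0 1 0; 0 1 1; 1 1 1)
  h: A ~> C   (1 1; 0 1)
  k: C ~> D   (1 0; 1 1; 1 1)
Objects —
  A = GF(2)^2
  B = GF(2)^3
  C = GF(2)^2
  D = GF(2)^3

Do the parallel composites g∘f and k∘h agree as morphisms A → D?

Along f;g (path 1):
  e0=⟨1,0⟩ f~>⟨0,1,0⟩ g~>⟨1,1,1⟩
  e1=⟨0,1⟩ f~>⟨0,1,1⟩ g~>⟨1,0,0⟩
  result₁ = (1 1; 1 0; 1 0)
Along h;k (path 2):
  e0=⟨1,0⟩ h~>⟨1,0⟩ k~>⟨1,1,1⟩
  e1=⟨0,1⟩ h~>⟨1,1⟩ k~>⟨1,0,0⟩
  result₂ = (1 1; 1 0; 1 0)
Equal? equal; square commutes

Answer: COMMUTES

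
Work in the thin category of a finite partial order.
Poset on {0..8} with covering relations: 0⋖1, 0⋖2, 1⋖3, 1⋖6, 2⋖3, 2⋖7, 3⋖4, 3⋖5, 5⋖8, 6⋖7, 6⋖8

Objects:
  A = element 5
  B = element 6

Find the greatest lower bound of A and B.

{x : x⊑A ∧ x⊑B} = {0,1}  (A=5, B=6)
  0 ⊑ 1
  1 ⊑ 1
glb = 1

Answer: A∧B = 1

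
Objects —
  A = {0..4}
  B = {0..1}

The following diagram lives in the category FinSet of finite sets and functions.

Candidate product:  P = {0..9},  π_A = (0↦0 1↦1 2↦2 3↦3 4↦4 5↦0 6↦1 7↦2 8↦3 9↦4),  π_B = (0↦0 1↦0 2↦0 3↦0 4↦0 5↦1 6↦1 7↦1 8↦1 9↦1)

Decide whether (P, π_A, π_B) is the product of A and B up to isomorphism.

|A|·|B| = 5·2 = 10;  |P| = 10
Check the pairing map k ↦ (π_A(k), π_B(k)):
  0 ↦ (0,0)
  1 ↦ (1,0)
  2 ↦ (2,0)
  3 ↦ (3,0)
  4 ↦ (4,0)
  5 ↦ (0,1)
  6 ↦ (1,1)
  7 ↦ (2,1)
  8 ↦ (3,1)
  9 ↦ (4,1)
distinct pairs in image: 10 / 10 needed
  → bijection onto A×B; projections well-typed.

Answer: VALID PRODUCT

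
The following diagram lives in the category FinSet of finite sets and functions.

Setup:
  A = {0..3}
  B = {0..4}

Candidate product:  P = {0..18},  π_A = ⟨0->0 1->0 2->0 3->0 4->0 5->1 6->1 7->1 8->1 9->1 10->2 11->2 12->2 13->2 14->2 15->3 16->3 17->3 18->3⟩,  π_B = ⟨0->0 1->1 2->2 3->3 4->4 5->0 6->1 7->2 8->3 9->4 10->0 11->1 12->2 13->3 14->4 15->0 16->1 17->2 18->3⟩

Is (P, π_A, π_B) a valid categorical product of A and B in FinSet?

|A|·|B| = 4·5 = 20;  |P| = 19
  → cardinalities differ; no bijection possible.

Answer: NOT A VALID PRODUCT — |P|=19 ≠ |A|·|B|=20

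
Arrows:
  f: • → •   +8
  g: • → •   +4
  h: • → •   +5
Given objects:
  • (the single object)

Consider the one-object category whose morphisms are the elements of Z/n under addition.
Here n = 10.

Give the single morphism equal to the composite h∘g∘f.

Answer: +7

Work:
  0 +8≡8 +4≡2 +5≡7  (mod 10)
⟦path⟧: +7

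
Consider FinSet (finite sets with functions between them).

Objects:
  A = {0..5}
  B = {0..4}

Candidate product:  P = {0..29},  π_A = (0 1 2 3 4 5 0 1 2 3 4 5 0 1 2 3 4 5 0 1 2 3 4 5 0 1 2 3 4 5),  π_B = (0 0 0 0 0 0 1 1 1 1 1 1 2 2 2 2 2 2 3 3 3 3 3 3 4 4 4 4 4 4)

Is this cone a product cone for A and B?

|A|·|B| = 6·5 = 30;  |P| = 30
Check the pairing map k ↦ (π_A(k), π_B(k)):
  0 -> (0,0)
  1 -> (1,0)
  2 -> (2,0)
  3 -> (3,0)
  4 -> (4,0)
  5 -> (5,0)
  6 -> (0,1)
  7 -> (1,1)
  8 -> (2,1)
  9 -> (3,1)
  10 -> (4,1)
  11 -> (5,1)
  12 -> (0,2)
  13 -> (1,2)
  14 -> (2,2)
  15 -> (3,2)
  16 -> (4,2)
  17 -> (5,2)
  18 -> (0,3)
  19 -> (1,3)
  20 -> (2,3)
  21 -> (3,3)
  22 -> (4,3)
  23 -> (5,3)
  24 -> (0,4)
  25 -> (1,4)
  26 -> (2,4)
  27 -> (3,4)
  28 -> (4,4)
  29 -> (5,4)
distinct pairs in image: 30 / 30 needed
  → bijection onto A×B; projections well-typed.

Answer: VALID PRODUCT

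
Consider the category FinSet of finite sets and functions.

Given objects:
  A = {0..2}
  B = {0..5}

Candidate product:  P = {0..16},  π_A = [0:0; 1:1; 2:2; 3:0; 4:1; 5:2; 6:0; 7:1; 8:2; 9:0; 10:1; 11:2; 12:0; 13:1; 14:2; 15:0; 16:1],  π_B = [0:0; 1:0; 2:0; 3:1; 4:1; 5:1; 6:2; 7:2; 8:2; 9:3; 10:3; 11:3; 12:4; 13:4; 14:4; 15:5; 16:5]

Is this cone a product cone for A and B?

|A|·|B| = 3·6 = 18;  |P| = 17
  → cardinalities differ; no bijection possible.

Answer: NOT A VALID PRODUCT — |P|=17 ≠ |A|·|B|=18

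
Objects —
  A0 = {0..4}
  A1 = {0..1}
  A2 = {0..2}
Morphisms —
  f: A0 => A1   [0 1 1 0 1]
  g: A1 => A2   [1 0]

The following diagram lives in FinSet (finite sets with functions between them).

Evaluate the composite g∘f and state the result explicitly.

  0 f=>0 g=>1
  1 f=>1 g=>0
  2 f=>1 g=>0
  3 f=>0 g=>1
  4 f=>1 g=>0
composite: [1 0 0 1 0]

Answer: [1 0 0 1 0]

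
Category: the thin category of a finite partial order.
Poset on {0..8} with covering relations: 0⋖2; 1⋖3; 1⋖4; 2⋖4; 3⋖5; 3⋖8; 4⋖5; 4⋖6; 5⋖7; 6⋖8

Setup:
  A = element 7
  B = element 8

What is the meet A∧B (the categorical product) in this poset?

Lower bounds of A=7 and B=8: {0,1,2,3,4}
  maximal lower bounds 3 and 4 are incomparable: neither 3≤4 nor 4≤3
→ no greatest lower bound exists

Answer: NO MEET EXISTS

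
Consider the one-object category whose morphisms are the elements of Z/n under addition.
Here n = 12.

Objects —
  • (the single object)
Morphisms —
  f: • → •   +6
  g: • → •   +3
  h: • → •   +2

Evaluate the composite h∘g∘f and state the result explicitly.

Answer: +11

Trace:
  0 +6≡6 +3≡9 +2≡11  (mod 12)
result: +11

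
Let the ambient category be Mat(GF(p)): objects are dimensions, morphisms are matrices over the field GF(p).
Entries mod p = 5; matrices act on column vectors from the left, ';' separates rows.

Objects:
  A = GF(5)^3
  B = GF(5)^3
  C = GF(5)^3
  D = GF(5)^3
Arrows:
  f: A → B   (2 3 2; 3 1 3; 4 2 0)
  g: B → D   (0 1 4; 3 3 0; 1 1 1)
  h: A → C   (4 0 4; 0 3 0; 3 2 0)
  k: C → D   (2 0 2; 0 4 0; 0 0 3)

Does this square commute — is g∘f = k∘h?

Answer: COMMUTES

Work:
1) trace f;g:
  e0=[1,0,0] f→[2,3,4] g→[4,0,4]
  e1=[0,1,0] f→[3,1,2] g→[4,2,1]
  e2=[0,0,1] f→[2,3,0] g→[3,0,0]
  composite₁ = (4 4 3; 0 2 0; 4 1 0)
2) trace h;k:
  e0=[1,0,0] h→[4,0,3] k→[4,0,4]
  e1=[0,1,0] h→[0,3,2] k→[4,2,1]
  e2=[0,0,1] h→[4,0,0] k→[3,0,0]
  composite₂ = (4 4 3; 0 2 0; 4 1 0)
Equal? YES — commutes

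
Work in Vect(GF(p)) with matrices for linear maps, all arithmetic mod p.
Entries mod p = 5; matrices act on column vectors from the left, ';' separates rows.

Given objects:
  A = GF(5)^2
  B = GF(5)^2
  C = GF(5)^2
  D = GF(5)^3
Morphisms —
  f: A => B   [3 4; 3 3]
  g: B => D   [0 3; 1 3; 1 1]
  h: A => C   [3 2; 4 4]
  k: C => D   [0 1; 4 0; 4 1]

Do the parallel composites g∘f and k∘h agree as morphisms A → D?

Answer: COMMUTES

Trace:
Path 1 = f;g:
  e0=[1,0] f=>[3,3] g=>[4,2,1]
  e1=[0,1] f=>[4,3] g=>[4,3,2]
  composite₁ = [4 4; 2 3; 1 2]
Path 2 = h;k:
  e0=[1,0] h=>[3,4] k=>[4,2,1]
  e1=[0,1] h=>[2,4] k=>[4,3,2]
  composite₂ = [4 4; 2 3; 1 2]
Equal? YES — commutes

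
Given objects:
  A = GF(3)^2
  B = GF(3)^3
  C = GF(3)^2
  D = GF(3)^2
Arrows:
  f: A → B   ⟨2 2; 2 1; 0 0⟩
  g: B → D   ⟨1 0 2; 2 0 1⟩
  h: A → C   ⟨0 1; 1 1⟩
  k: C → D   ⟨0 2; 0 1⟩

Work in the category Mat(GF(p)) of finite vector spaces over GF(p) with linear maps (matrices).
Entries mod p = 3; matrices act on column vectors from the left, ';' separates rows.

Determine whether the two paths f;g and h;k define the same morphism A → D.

Path 1 = f;g:
  e0=[1,0] f→[2,2,0] g→[2,1]
  e1=[0,1] f→[2,1,0] g→[2,1]
  composite₁ = ⟨2 2; 1 1⟩
Path 2 = h;k:
  e0=[1,0] h→[0,1] k→[2,1]
  e1=[0,1] h→[1,1] k→[2,1]
  composite₂ = ⟨2 2; 1 1⟩
Equal? YES — commutes

Answer: COMMUTES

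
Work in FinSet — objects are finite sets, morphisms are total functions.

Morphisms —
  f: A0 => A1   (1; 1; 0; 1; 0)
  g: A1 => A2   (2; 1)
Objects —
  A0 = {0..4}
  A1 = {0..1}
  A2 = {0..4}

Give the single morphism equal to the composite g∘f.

  0 f=>1 g=>1
  1 f=>1 g=>1
  2 f=>0 g=>2
  3 f=>1 g=>1
  4 f=>0 g=>2
⟦path⟧: (1; 1; 2; 1; 2)

Answer: (1; 1; 2; 1; 2)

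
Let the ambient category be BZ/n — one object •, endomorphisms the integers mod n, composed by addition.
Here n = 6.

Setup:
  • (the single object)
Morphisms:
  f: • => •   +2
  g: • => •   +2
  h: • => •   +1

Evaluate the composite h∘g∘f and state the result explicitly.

  0 +2≡2 +2≡4 +1≡5  (mod 6)
composite: +5

Answer: +5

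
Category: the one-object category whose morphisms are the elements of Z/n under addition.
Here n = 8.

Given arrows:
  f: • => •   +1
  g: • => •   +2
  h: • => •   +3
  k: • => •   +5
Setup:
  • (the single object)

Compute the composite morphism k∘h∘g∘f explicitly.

Answer: +3

Work:
  0 +1≡1 +2≡3 +3≡6 +5≡3  (mod 8)
result: +3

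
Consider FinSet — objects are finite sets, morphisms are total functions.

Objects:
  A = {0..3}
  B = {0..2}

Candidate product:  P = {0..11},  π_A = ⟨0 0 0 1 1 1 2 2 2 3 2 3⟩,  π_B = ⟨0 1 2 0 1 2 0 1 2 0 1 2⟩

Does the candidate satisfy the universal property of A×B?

Answer: NOT A VALID PRODUCT — duplicate pair at indices 7,10

Work:
|A|·|B| = 4·3 = 12;  |P| = 12
Check the pairing map k ↦ (π_A(k), π_B(k)):
  0 : (0,0)
  1 : (0,1)
  2 : (0,2)
  3 : (1,0)
  4 : (1,1)
  5 : (1,2)
  6 : (2,0)
  7 : (2,1)
  8 : (2,2)
  9 : (3,0)
  10 : (2,1)  ✗ repeats pair of k=7
  11 : (3,2)
distinct pairs in image: 11 / 12 needed
  → (2,1) hit at k=7 and k=10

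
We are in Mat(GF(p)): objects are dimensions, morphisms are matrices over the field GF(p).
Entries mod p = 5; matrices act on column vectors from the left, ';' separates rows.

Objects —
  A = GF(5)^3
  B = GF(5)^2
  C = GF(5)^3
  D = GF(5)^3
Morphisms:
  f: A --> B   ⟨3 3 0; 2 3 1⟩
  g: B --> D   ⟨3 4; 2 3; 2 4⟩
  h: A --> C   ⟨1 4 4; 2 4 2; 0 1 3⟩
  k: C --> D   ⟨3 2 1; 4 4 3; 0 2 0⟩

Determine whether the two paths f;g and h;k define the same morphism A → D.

Answer: COMMUTES

Trace:
Path 1 = f;g:
  e0=(1,0,0) f-->(3,2) g-->(2,2,4)
  e1=(0,1,0) f-->(3,3) g-->(1,0,3)
  e2=(0,0,1) f-->(0,1) g-->(4,3,4)
  composite₁ = ⟨2 1 4; 2 0 3; 4 3 4⟩
Path 2 = h;k:
  e0=(1,0,0) h-->(1,2,0) k-->(2,2,4)
  e1=(0,1,0) h-->(4,4,1) k-->(1,0,3)
  e2=(0,0,1) h-->(4,2,3) k-->(4,3,4)
  composite₂ = ⟨2 1 4; 2 0 3; 4 3 4⟩
Equal? same morphism ✓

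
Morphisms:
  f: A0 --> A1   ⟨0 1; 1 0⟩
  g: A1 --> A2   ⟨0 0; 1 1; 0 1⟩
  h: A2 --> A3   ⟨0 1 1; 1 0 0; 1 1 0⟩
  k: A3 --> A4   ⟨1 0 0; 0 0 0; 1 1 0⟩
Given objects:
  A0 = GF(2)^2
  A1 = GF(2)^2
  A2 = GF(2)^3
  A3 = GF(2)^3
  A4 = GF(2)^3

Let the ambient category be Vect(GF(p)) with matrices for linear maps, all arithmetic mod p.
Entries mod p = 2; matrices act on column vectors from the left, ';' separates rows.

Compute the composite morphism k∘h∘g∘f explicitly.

  e0=⟨1,0⟩ f-->⟨0,1⟩ g-->⟨0,1,1⟩ h-->⟨0,0,1⟩ k-->⟨0,0,0⟩
  e1=⟨0,1⟩ f-->⟨1,0⟩ g-->⟨0,1,0⟩ h-->⟨1,0,1⟩ k-->⟨1,0,1⟩
composite: ⟨0 1; 0 0; 0 1⟩

Answer: ⟨0 1; 0 0; 0 1⟩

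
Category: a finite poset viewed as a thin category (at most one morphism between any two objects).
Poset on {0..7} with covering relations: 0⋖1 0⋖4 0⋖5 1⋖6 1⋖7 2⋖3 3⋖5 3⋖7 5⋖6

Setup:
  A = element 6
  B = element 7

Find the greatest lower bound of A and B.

Lower bounds of A=6 and B=7: {0,1,2,3}
  maximal lower bounds 1 and 3 are incomparable: neither 1<=3 nor 3<=1
→ no greatest lower bound exists

Answer: NO MEET EXISTS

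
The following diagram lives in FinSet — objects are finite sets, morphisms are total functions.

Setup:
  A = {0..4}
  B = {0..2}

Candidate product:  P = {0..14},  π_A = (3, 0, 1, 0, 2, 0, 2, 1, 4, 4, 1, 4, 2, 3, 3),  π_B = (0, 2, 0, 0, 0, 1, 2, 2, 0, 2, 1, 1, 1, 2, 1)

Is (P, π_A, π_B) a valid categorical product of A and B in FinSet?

Answer: VALID PRODUCT

Work:
|A|·|B| = 5·3 = 15;  |P| = 15
Check the pairing map k ↦ (π_A(k), π_B(k)):
  0 ↦ (3,0)
  1 ↦ (0,2)
  2 ↦ (1,0)
  3 ↦ (0,0)
  4 ↦ (2,0)
  5 ↦ (0,1)
  6 ↦ (2,2)
  7 ↦ (1,2)
  8 ↦ (4,0)
  9 ↦ (4,2)
  10 ↦ (1,1)
  11 ↦ (4,1)
  12 ↦ (2,1)
  13 ↦ (3,2)
  14 ↦ (3,1)
distinct pairs in image: 15 / 15 needed
  → bijection onto A×B; projections well-typed.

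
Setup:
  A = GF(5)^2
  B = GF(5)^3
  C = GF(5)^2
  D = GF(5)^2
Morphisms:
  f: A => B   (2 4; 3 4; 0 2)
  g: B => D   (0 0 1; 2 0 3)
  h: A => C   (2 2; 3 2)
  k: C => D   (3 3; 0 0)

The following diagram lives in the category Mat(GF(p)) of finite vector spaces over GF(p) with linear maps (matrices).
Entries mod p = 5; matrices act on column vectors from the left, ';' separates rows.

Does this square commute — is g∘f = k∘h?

Path 1 = f;g:
  e0=[1,0] f=>[2,3,0] g=>[0,4]
  e1=[0,1] f=>[4,4,2] g=>[2,4]
  ⟦path⟧₁ = (0 2; 4 4)
Path 2 = h;k:
  e0=[1,0] h=>[2,3] k=>[0,0]
  e1=[0,1] h=>[2,2] k=>[2,0]
  ⟦path⟧₂ = (0 2; 0 0)
Equal? NO — does not commute

Answer: DOES NOT COMMUTE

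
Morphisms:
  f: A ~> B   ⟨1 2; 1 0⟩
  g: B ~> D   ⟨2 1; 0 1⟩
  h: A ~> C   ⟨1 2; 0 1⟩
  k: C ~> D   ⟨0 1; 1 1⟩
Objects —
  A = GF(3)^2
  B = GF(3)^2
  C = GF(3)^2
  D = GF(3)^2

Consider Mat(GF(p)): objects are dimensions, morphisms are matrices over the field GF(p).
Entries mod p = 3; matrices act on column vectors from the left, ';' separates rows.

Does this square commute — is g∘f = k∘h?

Along f;g (path 1):
  e0=⟨1,0⟩ f~>⟨1,1⟩ g~>⟨0,1⟩
  e1=⟨0,1⟩ f~>⟨2,0⟩ g~>⟨1,0⟩
  ⟦path⟧₁ = ⟨0 1; 1 0⟩
Along h;k (path 2):
  e0=⟨1,0⟩ h~>⟨1,0⟩ k~>⟨0,1⟩
  e1=⟨0,1⟩ h~>⟨2,1⟩ k~>⟨1,0⟩
  ⟦path⟧₂ = ⟨0 1; 1 0⟩
Equal? YES — commutes

Answer: COMMUTES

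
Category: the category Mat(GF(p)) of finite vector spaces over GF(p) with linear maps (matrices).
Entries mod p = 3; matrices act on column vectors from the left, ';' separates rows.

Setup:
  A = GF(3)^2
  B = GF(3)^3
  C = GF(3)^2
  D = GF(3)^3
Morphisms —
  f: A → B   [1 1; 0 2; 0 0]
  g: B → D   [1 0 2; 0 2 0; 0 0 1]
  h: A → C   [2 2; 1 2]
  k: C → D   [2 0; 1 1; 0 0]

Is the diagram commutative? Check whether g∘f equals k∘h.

Path 1 = f;g:
  e0=(1,0) f→(1,0,0) g→(1,0,0)
  e1=(0,1) f→(1,2,0) g→(1,1,0)
  ⟦path⟧₁ = [1 1; 0 1; 0 0]
Path 2 = h;k:
  e0=(1,0) h→(2,1) k→(1,0,0)
  e1=(0,1) h→(2,2) k→(1,1,0)
  ⟦path⟧₂ = [1 1; 0 1; 0 0]
Equal? same morphism ✓

Answer: COMMUTES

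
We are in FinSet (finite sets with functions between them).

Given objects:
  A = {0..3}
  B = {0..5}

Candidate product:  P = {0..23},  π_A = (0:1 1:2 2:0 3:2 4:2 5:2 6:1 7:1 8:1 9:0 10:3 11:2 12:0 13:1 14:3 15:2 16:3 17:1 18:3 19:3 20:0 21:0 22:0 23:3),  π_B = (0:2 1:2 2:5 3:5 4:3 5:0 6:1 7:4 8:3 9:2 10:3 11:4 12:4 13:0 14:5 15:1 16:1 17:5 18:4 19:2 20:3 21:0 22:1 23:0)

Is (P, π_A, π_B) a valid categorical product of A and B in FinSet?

Answer: VALID PRODUCT

Derivation:
|A|·|B| = 4·6 = 24;  |P| = 24
Check the pairing map k ↦ (π_A(k), π_B(k)):
  0 : (1,2)
  1 : (2,2)
  2 : (0,5)
  3 : (2,5)
  4 : (2,3)
  5 : (2,0)
  6 : (1,1)
  7 : (1,4)
  8 : (1,3)
  9 : (0,2)
  10 : (3,3)
  11 : (2,4)
  12 : (0,4)
  13 : (1,0)
  14 : (3,5)
  15 : (2,1)
  16 : (3,1)
  17 : (1,5)
  18 : (3,4)
  19 : (3,2)
  20 : (0,3)
  21 : (0,0)
  22 : (0,1)
  23 : (3,0)
distinct pairs in image: 24 / 24 needed
  → bijection onto A×B; projections well-typed.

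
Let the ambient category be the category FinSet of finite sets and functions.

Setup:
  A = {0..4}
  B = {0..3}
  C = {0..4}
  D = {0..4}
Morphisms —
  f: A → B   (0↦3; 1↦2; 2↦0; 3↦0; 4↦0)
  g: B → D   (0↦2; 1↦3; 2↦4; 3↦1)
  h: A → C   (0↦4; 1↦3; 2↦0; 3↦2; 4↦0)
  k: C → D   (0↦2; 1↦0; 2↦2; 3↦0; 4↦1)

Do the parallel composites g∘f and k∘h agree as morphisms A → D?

Path 1 = f;g:
  0 f→3 g→1
  1 f→2 g→4
  2 f→0 g→2
  3 f→0 g→2
  4 f→0 g→2
  composite₁ = (0↦1; 1↦4; 2↦2; 3↦2; 4↦2)
Path 2 = h;k:
  0 h→4 k→1
  1 h→3 k→0
  2 h→0 k→2
  3 h→2 k→2
  4 h→0 k→2
  composite₂ = (0↦1; 1↦0; 2↦2; 3↦2; 4↦2)
Equal? NO — does not commute

Answer: DOES NOT COMMUTE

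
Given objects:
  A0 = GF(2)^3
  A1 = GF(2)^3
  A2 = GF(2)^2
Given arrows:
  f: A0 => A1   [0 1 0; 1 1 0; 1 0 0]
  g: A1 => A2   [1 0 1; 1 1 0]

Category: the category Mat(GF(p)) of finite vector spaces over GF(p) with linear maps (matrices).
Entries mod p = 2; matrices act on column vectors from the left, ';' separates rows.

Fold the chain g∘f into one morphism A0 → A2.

  e0=⟨1,0,0⟩ f=>⟨0,1,1⟩ g=>⟨1,1⟩
  e1=⟨0,1,0⟩ f=>⟨1,1,0⟩ g=>⟨1,0⟩
  e2=⟨0,0,1⟩ f=>⟨0,0,0⟩ g=>⟨0,0⟩
composite: [1 1 0; 1 0 0]

Answer: [1 1 0; 1 0 0]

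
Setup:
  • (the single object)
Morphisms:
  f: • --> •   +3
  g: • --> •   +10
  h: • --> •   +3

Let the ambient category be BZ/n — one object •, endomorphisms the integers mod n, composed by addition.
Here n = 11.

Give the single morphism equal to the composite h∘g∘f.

Answer: +5

Trace:
  0 +3≡3 +10≡2 +3≡5  (mod 11)
⟦path⟧: +5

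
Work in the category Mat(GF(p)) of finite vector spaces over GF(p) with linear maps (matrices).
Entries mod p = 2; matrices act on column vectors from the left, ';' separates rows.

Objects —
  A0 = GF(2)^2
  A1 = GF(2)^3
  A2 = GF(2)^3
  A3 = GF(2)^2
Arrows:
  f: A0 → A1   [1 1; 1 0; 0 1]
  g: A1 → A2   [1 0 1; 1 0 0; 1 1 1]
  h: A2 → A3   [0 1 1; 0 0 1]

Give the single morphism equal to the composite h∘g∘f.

Answer: [1 1; 0 0]

Derivation:
  e0=(1,0) f→(1,1,0) g→(1,1,0) h→(1,0)
  e1=(0,1) f→(1,0,1) g→(0,1,0) h→(1,0)
result: [1 1; 0 0]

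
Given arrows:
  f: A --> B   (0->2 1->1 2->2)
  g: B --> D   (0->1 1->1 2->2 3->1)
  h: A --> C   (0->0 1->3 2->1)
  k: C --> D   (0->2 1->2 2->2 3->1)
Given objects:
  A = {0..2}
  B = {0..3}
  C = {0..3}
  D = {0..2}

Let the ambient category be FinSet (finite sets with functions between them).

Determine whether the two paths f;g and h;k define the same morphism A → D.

Along f;g (path 1):
  0 f-->2 g-->2
  1 f-->1 g-->1
  2 f-->2 g-->2
  result₁ = (0->2 1->1 2->2)
Along h;k (path 2):
  0 h-->0 k-->2
  1 h-->3 k-->1
  2 h-->1 k-->2
  result₂ = (0->2 1->1 2->2)
Equal? equal; square commutes

Answer: COMMUTES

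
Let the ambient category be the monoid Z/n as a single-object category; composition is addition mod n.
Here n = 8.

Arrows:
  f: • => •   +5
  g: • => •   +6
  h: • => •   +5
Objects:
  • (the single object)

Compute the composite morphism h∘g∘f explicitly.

Answer: +0

Derivation:
  0 +5≡5 +6≡3 +5≡0  (mod 8)
result: +0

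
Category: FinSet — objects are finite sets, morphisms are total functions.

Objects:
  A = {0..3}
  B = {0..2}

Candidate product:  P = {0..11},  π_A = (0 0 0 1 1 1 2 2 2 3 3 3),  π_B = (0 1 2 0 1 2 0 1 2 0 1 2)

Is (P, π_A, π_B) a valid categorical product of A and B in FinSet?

Answer: VALID PRODUCT

Work:
|A|·|B| = 4·3 = 12;  |P| = 12
Check the pairing map k ↦ (π_A(k), π_B(k)):
  0 -> (0,0)
  1 -> (0,1)
  2 -> (0,2)
  3 -> (1,0)
  4 -> (1,1)
  5 -> (1,2)
  6 -> (2,0)
  7 -> (2,1)
  8 -> (2,2)
  9 -> (3,0)
  10 -> (3,1)
  11 -> (3,2)
distinct pairs in image: 12 / 12 needed
  → bijection onto A×B; projections well-typed.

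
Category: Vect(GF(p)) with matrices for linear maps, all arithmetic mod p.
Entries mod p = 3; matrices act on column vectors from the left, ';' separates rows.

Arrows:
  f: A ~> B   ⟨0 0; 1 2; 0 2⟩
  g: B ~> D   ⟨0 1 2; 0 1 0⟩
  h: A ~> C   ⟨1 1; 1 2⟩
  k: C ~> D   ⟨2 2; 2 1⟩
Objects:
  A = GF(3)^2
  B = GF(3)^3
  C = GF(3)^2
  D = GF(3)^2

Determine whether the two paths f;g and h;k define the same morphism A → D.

Answer: DOES NOT COMMUTE

Trace:
Path 1 = f;g:
  e0=⟨1,0⟩ f~>⟨0,1,0⟩ g~>⟨1,1⟩
  e1=⟨0,1⟩ f~>⟨0,2,2⟩ g~>⟨0,2⟩
  ⟦path⟧₁ = ⟨1 0; 1 2⟩
Path 2 = h;k:
  e0=⟨1,0⟩ h~>⟨1,1⟩ k~>⟨1,0⟩
  e1=⟨0,1⟩ h~>⟨1,2⟩ k~>⟨0,1⟩
  ⟦path⟧₂ = ⟨1 0; 0 1⟩
Equal? NO — does not commute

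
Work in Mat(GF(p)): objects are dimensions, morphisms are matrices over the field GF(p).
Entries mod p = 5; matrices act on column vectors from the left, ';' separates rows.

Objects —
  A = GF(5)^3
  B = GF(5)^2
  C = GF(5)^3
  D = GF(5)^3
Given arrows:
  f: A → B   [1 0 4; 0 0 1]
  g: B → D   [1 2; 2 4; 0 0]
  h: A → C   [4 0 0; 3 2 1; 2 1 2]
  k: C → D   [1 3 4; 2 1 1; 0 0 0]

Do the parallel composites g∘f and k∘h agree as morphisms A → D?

Path 1 = f;g:
  e0=⟨1,0,0⟩ f→⟨1,0⟩ g→⟨1,2,0⟩
  e1=⟨0,1,0⟩ f→⟨0,0⟩ g→⟨0,0,0⟩
  e2=⟨0,0,1⟩ f→⟨4,1⟩ g→⟨1,2,0⟩
  result₁ = [1 0 1; 2 0 2; 0 0 0]
Path 2 = h;k:
  e0=⟨1,0,0⟩ h→⟨4,3,2⟩ k→⟨1,3,0⟩
  e1=⟨0,1,0⟩ h→⟨0,2,1⟩ k→⟨0,3,0⟩
  e2=⟨0,0,1⟩ h→⟨0,1,2⟩ k→⟨1,3,0⟩
  result₂ = [1 0 1; 3 3 3; 0 0 0]
Equal? distinct morphisms ✗

Answer: DOES NOT COMMUTE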